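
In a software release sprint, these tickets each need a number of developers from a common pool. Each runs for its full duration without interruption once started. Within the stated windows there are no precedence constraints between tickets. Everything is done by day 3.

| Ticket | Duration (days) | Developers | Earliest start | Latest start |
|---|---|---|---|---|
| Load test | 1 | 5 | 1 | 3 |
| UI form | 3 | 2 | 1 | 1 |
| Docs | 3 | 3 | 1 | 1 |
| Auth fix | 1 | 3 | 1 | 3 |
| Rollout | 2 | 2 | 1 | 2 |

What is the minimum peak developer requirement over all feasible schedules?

Early-start (Load test@1, UI form@1, Docs@1, Auth fix@1, Rollout@1) gives peak 15: d1:15  d2:7  d3:5.
Shift Auth fix→2, Rollout→2.
Schedule Load test@1, UI form@1, Docs@1, Auth fix@2, Rollout@2: d1:10  d2:10  d3:7 — peak 10.
No arrangement of the 18 feasible schedules does better.

10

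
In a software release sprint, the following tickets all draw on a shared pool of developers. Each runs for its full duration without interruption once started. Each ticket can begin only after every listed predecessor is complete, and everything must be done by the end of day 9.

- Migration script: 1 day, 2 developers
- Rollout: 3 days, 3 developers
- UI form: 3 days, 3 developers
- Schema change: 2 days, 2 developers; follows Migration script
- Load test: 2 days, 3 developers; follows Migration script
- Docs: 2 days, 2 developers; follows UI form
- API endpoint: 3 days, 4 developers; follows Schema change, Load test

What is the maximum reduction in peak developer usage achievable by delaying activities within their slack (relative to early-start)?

Early-start peak: d1:8  d2:11  d3:11  d4:6  d5:6  d6:4  d7:0  d8:0  d9:0 ⇒ 11.
Leveled (Migration script@1, Rollout@1, UI form@2, Schema change@4, Load test@5, Docs@6, API endpoint@7): d1:5  d2:6  d3:6  d4:5  d5:5  d6:5  d7:6  d8:4  d9:4 ⇒ 6.
Reduction 11 − 6 = 5.

5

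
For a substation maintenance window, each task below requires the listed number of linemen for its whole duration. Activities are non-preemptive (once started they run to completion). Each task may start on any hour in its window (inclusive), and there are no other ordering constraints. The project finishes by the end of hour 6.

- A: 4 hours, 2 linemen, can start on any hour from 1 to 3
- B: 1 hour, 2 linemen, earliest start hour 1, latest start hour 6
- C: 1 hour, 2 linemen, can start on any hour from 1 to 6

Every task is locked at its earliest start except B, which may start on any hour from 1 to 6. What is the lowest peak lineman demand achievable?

B@1: h1:6  h2:2  h3:2  h4:2  h5:0  h6:0 → peak 6
B@2: h1:4  h2:4  h3:2  h4:2  h5:0  h6:0 → peak 4
B@3: h1:4  h2:2  h3:4  h4:2  h5:0  h6:0 → peak 4
B@4: h1:4  h2:2  h3:2  h4:4  h5:0  h6:0 → peak 4
B@5: h1:4  h2:2  h3:2  h4:2  h5:2  h6:0 → peak 4
B@6: h1:4  h2:2  h3:2  h4:2  h5:0  h6:2 → peak 4
Best is B@2, peak 4.

4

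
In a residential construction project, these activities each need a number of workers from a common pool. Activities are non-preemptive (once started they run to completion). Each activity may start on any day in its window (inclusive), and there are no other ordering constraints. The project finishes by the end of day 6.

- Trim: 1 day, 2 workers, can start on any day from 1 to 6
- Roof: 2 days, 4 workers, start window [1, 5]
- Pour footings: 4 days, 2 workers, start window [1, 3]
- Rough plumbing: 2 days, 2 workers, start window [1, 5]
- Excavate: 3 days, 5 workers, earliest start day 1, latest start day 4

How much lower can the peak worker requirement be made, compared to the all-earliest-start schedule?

Early-start peak: d1:15  d2:13  d3:7  d4:2  d5:0  d6:0 ⇒ 15.
Leveled (Trim@1, Roof@1, Pour footings@3, Rough plumbing@2, Excavate@4): d1:6  d2:6  d3:4  d4:7  d5:7  d6:7 ⇒ 7.
Reduction 15 − 7 = 8.

8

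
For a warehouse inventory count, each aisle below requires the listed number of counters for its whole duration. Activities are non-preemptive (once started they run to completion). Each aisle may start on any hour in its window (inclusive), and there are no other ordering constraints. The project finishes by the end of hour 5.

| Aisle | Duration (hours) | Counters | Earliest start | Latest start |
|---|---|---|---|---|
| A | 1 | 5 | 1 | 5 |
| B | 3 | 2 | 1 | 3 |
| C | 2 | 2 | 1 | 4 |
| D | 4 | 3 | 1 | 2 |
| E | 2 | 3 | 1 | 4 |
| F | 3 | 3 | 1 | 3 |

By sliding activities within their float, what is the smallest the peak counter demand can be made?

9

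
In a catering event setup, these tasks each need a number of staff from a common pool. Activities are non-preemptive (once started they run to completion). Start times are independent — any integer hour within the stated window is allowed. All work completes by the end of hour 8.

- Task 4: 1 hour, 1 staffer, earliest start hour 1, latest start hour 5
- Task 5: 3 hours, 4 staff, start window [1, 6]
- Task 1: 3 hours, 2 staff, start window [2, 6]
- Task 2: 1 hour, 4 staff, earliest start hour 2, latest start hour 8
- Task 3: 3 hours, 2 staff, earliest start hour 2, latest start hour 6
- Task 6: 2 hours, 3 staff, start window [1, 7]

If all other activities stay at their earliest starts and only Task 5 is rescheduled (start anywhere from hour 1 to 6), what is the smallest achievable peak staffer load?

Task 5@1: h1:8  h2:15  h3:8  h4:4  h5:0  h6:0  h7:0  h8:0 → peak 15
Task 5@2: h1:4  h2:15  h3:8  h4:8  h5:0  h6:0  h7:0  h8:0 → peak 15
Task 5@3: h1:4  h2:11  h3:8  h4:8  h5:4  h6:0  h7:0  h8:0 → peak 11
Task 5@4: h1:4  h2:11  h3:4  h4:8  h5:4  h6:4  h7:0  h8:0 → peak 11
Task 5@5: h1:4  h2:11  h3:4  h4:4  h5:4  h6:4  h7:4  h8:0 → peak 11
Task 5@6: h1:4  h2:11  h3:4  h4:4  h5:0  h6:4  h7:4  h8:4 → peak 11
Best is Task 5@3, peak 11.

11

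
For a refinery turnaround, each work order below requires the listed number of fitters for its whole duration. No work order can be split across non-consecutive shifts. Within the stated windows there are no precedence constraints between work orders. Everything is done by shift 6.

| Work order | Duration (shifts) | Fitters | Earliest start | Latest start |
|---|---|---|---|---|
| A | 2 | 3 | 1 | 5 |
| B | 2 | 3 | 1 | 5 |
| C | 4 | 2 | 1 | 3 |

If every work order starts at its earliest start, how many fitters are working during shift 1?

8

At early start, shift 1 has: A, B, C.
Demand: 3 + 3 + 2 = 8.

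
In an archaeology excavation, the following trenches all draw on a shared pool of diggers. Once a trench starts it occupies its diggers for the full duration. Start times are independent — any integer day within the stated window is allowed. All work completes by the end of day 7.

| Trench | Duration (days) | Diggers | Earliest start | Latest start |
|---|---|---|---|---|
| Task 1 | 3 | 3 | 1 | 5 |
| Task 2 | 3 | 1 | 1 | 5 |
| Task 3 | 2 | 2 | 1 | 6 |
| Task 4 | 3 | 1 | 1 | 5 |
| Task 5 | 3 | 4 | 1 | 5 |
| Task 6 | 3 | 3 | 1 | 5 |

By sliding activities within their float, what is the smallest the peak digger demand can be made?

Early-start (Task 1@1, Task 2@1, Task 3@1, Task 4@1, Task 5@1, Task 6@1) gives peak 14: d1:14  d2:14  d3:12  d4:0  d5:0  d6:0  d7:0.
Shift Task 5→4, Task 6→4.
Schedule Task 1@1, Task 2@1, Task 3@1, Task 4@1, Task 5@4, Task 6@4: d1:7  d2:7  d3:5  d4:7  d5:7  d6:7  d7:0 — peak 7.

7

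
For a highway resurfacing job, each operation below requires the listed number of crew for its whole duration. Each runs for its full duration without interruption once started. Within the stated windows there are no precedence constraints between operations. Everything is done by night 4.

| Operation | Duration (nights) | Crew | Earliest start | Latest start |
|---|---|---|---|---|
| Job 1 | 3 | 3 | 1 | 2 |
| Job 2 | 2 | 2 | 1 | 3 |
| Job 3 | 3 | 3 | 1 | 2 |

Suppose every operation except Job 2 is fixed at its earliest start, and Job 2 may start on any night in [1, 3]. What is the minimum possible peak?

Job 2@1: n1:8  n2:8  n3:6  n4:0 → peak 8
Job 2@2: n1:6  n2:8  n3:8  n4:0 → peak 8
Job 2@3: n1:6  n2:6  n3:8  n4:2 → peak 8
Best is Job 2@1, peak 8.

8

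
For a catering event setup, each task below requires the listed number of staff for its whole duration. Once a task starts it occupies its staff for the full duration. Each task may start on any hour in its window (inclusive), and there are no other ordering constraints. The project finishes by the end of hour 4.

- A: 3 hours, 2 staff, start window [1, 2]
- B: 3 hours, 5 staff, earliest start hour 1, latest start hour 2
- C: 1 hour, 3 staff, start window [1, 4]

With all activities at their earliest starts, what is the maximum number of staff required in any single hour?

Early-start schedule: A@1, B@1, C@1.
Load per hour: hour 1: 10, hour 2: 7, hour 3: 7, hour 4: 0.
Peak is 10.

10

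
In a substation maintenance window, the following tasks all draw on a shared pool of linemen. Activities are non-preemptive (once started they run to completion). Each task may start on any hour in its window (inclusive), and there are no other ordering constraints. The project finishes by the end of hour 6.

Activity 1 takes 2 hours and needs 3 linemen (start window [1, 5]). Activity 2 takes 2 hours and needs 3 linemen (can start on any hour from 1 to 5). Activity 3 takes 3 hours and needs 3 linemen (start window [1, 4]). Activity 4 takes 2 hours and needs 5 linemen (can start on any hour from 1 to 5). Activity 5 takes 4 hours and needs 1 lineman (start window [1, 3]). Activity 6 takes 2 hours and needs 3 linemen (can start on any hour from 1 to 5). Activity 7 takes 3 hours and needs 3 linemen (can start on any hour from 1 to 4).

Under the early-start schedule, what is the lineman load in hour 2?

At early start, hour 2 has: Activity 1, Activity 2, Activity 3, Activity 4, Activity 5, Activity 6, Activity 7.
Demand: 3 + 3 + 3 + 5 + 1 + 3 + 3 = 21.

21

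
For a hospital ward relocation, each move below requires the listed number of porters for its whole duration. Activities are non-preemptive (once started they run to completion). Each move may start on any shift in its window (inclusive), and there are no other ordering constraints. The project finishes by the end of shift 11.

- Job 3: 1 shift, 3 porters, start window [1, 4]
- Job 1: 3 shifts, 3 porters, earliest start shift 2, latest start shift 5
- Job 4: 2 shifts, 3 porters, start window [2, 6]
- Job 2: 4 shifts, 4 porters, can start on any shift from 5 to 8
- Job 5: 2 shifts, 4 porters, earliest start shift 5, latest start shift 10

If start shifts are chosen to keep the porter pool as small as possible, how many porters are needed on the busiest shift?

Early-start (Job 3@1, Job 1@2, Job 4@2, Job 2@5, Job 5@5) gives peak 8: s1:3  s2:6  s3:6  s4:3  s5:8  s6:8  s7:4  s8:4  s9:0  s10:0  s11:0.
Shift Job 5→9.
Schedule Job 3@1, Job 1@2, Job 4@2, Job 2@5, Job 5@9: s1:3  s2:6  s3:6  s4:3  s5:4  s6:4  s7:4  s8:4  s9:4  s10:4  s11:0 — peak 6.

6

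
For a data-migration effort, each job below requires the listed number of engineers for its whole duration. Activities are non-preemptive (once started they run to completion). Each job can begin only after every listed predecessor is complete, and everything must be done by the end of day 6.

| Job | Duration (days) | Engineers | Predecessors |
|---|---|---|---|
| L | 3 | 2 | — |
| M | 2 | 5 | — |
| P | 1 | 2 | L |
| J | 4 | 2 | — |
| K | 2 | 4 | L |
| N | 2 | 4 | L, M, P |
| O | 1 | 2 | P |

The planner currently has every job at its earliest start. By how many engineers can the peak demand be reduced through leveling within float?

Early-start peak: d1:9  d2:9  d3:4  d4:8  d5:10  d6:4 ⇒ 10.
Leveled (L@1, M@1, P@4, J@1, K@4, N@5, O@6): d1:9  d2:9  d3:4  d4:8  d5:8  d6:6 ⇒ 9.
Reduction 10 − 9 = 1.

1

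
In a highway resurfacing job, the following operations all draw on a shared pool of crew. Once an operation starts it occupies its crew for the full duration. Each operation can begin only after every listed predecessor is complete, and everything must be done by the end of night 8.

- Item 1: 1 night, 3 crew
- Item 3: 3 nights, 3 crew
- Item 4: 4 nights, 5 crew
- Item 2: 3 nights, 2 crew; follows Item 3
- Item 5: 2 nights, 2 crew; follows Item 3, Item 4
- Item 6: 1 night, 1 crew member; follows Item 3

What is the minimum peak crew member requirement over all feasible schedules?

8

Early-start (Item 1@1, Item 3@1, Item 4@1, Item 2@4, Item 5@5, Item 6@4) gives peak 11: n1:11  n2:8  n3:8  n4:8  n5:4  n6:4  n7:0  n8:0.
Shift Item 4→2, Item 5→6.
Schedule Item 1@1, Item 3@1, Item 4@2, Item 2@4, Item 5@6, Item 6@4: n1:6  n2:8  n3:8  n4:8  n5:7  n6:4  n7:2  n8:0 — peak 8.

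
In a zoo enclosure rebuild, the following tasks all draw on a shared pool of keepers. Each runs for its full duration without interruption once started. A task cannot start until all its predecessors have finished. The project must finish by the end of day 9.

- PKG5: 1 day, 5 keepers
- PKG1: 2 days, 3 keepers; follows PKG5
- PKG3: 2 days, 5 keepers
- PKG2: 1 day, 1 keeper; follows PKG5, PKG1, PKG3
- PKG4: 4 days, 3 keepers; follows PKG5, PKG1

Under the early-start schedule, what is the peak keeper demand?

10

Early-start schedule: PKG5@1, PKG1@2, PKG3@1, PKG2@4, PKG4@4.
Load per day: day 1: 10, day 2: 8, day 3: 3, day 4: 4, day 5: 3, day 6: 3, day 7: 3, day 8: 0, day 9: 0.
Peak is 10.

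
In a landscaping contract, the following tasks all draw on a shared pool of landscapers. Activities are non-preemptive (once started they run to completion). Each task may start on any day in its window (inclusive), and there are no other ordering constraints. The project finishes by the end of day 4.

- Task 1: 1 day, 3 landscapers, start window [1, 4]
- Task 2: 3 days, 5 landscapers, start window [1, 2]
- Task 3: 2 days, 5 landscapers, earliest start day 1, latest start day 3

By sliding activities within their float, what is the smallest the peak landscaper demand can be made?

10

Early-start (Task 1@1, Task 2@1, Task 3@1) gives peak 13: d1:13  d2:10  d3:5  d4:0.
Shift Task 3→2.
Schedule Task 1@1, Task 2@1, Task 3@2: d1:8  d2:10  d3:10  d4:0 — peak 10.
No arrangement of the 24 feasible schedules does better.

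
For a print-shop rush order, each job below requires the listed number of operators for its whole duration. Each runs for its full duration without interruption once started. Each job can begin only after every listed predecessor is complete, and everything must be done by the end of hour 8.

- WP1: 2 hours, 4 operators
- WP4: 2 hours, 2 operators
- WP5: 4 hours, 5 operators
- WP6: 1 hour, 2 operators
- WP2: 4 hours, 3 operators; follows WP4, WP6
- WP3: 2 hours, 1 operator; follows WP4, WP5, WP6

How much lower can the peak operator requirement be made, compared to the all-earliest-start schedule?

Early-start peak: h1:13  h2:11  h3:8  h4:8  h5:4  h6:4  h7:0  h8:0 ⇒ 13.
Leveled (WP1@5, WP4@1, WP5@1, WP6@3, WP2@5, WP3@7): h1:7  h2:7  h3:7  h4:5  h5:7  h6:7  h7:4  h8:4 ⇒ 7.
Reduction 13 − 7 = 6.

6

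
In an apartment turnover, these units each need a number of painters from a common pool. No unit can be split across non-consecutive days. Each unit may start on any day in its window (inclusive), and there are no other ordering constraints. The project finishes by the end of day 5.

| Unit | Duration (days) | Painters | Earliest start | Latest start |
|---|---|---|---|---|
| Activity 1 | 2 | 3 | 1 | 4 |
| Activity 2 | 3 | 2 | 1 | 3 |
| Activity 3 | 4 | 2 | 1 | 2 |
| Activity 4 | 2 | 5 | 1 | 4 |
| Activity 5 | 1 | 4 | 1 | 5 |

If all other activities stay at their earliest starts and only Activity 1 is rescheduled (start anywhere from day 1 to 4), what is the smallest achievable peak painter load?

13

Activity 1@1: d1:16  d2:12  d3:4  d4:2  d5:0 → peak 16
Activity 1@2: d1:13  d2:12  d3:7  d4:2  d5:0 → peak 13
Activity 1@3: d1:13  d2:9  d3:7  d4:5  d5:0 → peak 13
Activity 1@4: d1:13  d2:9  d3:4  d4:5  d5:3 → peak 13
Best is Activity 1@2, peak 13.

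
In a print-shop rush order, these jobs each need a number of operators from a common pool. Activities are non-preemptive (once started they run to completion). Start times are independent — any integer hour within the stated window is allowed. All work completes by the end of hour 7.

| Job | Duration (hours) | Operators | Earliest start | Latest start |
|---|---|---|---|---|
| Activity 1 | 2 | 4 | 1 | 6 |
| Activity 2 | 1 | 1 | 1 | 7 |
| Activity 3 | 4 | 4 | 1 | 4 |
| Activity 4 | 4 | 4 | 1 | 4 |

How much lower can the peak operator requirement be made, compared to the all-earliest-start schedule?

5

Early-start peak: h1:13  h2:12  h3:8  h4:8  h5:0  h6:0  h7:0 ⇒ 13.
Leveled (Activity 1@1, Activity 2@1, Activity 3@2, Activity 4@3): h1:5  h2:8  h3:8  h4:8  h5:8  h6:4  h7:0 ⇒ 8.
Reduction 13 − 8 = 5.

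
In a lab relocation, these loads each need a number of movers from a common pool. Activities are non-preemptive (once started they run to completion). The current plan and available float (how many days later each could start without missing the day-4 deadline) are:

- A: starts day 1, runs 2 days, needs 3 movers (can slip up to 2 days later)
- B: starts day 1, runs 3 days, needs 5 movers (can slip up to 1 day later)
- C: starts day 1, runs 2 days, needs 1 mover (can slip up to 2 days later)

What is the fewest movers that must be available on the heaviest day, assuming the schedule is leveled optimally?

8

Early-start (A@1, B@1, C@1) gives peak 9: d1:9  d2:9  d3:5  d4:0.
Shift C→3.
Schedule A@1, B@1, C@3: d1:8  d2:8  d3:6  d4:1 — peak 8.
No arrangement of the 18 feasible schedules does better.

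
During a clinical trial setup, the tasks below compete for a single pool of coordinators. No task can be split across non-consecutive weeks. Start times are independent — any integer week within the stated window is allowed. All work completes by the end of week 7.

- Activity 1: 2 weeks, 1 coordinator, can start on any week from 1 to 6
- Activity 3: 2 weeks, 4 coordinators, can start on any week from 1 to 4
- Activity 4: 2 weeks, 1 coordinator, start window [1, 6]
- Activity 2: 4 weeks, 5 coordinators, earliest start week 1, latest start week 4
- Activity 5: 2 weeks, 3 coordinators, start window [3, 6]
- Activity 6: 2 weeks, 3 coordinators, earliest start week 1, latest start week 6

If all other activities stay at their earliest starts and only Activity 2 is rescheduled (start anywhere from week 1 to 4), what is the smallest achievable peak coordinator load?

Activity 2@1: w1:14  w2:14  w3:8  w4:8  w5:0  w6:0  w7:0 → peak 14
Activity 2@2: w1:9  w2:14  w3:8  w4:8  w5:5  w6:0  w7:0 → peak 14
Activity 2@3: w1:9  w2:9  w3:8  w4:8  w5:5  w6:5  w7:0 → peak 9
Activity 2@4: w1:9  w2:9  w3:3  w4:8  w5:5  w6:5  w7:5 → peak 9
Best is Activity 2@3, peak 9.

9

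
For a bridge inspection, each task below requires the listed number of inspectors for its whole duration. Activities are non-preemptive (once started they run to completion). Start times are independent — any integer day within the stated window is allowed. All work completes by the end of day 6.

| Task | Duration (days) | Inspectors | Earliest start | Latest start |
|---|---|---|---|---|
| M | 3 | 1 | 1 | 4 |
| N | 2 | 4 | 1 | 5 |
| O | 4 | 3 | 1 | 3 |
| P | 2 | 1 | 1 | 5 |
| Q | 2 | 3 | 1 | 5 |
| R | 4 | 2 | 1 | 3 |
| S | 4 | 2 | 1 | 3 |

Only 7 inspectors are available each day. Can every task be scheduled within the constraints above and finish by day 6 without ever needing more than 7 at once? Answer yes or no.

no

Total inspector-days = 47; over 6 days the average is 47/6 > 7, so some day must exceed 7.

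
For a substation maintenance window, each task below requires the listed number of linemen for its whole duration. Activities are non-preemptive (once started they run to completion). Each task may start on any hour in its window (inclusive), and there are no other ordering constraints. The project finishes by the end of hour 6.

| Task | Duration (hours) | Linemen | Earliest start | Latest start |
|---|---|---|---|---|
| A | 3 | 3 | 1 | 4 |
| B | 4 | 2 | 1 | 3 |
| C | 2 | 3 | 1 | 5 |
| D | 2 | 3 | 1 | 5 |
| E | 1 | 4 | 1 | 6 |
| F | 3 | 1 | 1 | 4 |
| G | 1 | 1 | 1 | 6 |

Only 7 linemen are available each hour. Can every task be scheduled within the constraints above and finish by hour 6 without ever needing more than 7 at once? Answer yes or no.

yes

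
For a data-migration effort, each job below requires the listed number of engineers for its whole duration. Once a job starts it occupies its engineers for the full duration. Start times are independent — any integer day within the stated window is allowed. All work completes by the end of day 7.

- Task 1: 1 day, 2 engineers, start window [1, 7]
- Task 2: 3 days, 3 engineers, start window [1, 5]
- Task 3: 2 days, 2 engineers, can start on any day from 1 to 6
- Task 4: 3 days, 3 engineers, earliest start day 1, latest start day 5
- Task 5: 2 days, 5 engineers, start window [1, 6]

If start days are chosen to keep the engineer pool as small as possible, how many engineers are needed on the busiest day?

Early-start (Task 1@1, Task 2@1, Task 3@1, Task 4@1, Task 5@1) gives peak 15: d1:15  d2:13  d3:6  d4:0  d5:0  d6:0  d7:0.
Shift Task 3→4, Task 4→2, Task 5→6.
Schedule Task 1@1, Task 2@1, Task 3@4, Task 4@2, Task 5@6: d1:5  d2:6  d3:6  d4:5  d5:2  d6:5  d7:5 — peak 6.

6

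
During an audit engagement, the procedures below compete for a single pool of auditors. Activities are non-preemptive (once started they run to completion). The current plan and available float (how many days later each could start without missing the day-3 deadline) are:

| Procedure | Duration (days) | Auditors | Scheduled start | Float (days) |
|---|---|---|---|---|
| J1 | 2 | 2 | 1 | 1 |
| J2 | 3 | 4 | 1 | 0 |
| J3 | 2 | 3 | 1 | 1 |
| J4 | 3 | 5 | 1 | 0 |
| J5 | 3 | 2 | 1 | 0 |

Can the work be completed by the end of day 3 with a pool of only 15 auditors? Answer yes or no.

The minimum achievable peak is 16; 15 < 16, so no feasible schedule stays within the cap.

no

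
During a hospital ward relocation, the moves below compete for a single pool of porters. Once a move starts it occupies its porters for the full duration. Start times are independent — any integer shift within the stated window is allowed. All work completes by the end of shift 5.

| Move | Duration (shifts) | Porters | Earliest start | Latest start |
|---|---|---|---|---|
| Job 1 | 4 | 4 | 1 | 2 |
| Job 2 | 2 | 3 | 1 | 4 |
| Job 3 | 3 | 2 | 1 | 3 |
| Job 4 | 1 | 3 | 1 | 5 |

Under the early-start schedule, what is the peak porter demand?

12

Early-start schedule: Job 1@1, Job 2@1, Job 3@1, Job 4@1.
Load per shift: shift 1: 12, shift 2: 9, shift 3: 6, shift 4: 4, shift 5: 0.
Peak is 12.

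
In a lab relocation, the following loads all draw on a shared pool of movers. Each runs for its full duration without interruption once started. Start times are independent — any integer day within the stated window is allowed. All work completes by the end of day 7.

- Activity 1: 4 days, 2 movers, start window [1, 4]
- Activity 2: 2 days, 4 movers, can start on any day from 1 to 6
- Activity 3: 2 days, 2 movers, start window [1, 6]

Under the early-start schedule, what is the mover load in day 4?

2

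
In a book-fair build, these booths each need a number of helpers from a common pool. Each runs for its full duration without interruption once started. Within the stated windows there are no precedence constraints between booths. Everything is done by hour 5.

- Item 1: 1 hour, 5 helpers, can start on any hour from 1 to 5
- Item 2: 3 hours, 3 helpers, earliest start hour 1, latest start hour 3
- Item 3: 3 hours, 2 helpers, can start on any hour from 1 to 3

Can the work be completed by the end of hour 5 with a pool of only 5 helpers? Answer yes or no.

Schedule Item 1@1, Item 2@2, Item 3@2: h1:5  h2:5  h3:5  h4:5  h5:0 — peak 5 ≤ 5.

yes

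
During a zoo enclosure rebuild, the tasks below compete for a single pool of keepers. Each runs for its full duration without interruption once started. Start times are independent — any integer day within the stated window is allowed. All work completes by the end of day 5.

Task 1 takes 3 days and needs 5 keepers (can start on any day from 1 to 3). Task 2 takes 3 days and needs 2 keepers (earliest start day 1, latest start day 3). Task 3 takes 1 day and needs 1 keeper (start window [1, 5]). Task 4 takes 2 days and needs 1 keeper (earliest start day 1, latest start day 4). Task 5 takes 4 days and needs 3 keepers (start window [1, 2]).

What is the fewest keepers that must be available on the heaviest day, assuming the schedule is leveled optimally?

Early-start (Task 1@1, Task 2@1, Task 3@1, Task 4@1, Task 5@1) gives peak 12: d1:12  d2:11  d3:10  d4:3  d5:0.
Shift Task 4→4, Task 5→2.
Schedule Task 1@1, Task 2@1, Task 3@1, Task 4@4, Task 5@2: d1:8  d2:10  d3:10  d4:4  d5:4 — peak 10.

10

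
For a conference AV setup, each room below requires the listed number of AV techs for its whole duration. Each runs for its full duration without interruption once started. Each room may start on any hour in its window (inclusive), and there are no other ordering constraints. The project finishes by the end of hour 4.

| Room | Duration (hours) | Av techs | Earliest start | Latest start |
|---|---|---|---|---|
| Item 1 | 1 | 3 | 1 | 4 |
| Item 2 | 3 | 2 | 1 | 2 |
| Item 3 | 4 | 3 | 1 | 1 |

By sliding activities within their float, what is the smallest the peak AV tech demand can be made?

6

Early-start (Item 1@1, Item 2@1, Item 3@1) gives peak 8: h1:8  h2:5  h3:5  h4:3.
Shift Item 2→2.
Schedule Item 1@1, Item 2@2, Item 3@1: h1:6  h2:5  h3:5  h4:5 — peak 6.
Total AV tech-hours = 21 over 4 hours ⇒ peak ≥ ⌈21/4⌉ = 6, so 6 is optimal.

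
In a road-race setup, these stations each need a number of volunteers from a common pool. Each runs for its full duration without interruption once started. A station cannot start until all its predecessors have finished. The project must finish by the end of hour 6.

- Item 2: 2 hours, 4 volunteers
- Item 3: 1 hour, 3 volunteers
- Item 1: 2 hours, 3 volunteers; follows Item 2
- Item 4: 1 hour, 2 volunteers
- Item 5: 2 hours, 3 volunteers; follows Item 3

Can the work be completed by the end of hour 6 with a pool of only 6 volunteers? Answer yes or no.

Schedule Item 2@1, Item 3@3, Item 1@3, Item 4@1, Item 5@4: h1:6  h2:4  h3:6  h4:6  h5:3  h6:0 — peak 6 ≤ 6.

yes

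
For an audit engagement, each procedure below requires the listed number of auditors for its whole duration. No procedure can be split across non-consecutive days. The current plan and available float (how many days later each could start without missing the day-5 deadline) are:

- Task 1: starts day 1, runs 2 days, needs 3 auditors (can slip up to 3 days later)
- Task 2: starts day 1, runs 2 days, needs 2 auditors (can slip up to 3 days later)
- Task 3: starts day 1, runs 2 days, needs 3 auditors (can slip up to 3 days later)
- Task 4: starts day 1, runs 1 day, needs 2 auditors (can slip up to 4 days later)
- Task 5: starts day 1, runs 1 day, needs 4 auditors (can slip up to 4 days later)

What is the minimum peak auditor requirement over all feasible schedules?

5

Early-start (Task 1@1, Task 2@1, Task 3@1, Task 4@1, Task 5@1) gives peak 14: d1:14  d2:8  d3:0  d4:0  d5:0.
Shift Task 3→3, Task 4→3, Task 5→5.
Schedule Task 1@1, Task 2@1, Task 3@3, Task 4@3, Task 5@5: d1:5  d2:5  d3:5  d4:3  d5:4 — peak 5.
Total auditor-days = 22 over 5 days ⇒ peak ≥ ⌈22/5⌉ = 5, so 5 is optimal.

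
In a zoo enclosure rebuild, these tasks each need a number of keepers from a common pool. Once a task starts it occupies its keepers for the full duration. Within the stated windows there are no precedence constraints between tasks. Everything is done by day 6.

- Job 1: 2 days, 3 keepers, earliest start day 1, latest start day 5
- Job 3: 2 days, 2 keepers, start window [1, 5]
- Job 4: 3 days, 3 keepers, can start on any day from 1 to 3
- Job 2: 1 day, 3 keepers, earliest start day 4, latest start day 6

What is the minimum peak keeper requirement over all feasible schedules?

Early-start (Job 1@1, Job 3@1, Job 4@1, Job 2@4) gives peak 8: d1:8  d2:8  d3:3  d4:3  d5:0  d6:0.
Shift Job 4→3, Job 2→6.
Schedule Job 1@1, Job 3@1, Job 4@3, Job 2@6: d1:5  d2:5  d3:3  d4:3  d5:3  d6:3 — peak 5.

5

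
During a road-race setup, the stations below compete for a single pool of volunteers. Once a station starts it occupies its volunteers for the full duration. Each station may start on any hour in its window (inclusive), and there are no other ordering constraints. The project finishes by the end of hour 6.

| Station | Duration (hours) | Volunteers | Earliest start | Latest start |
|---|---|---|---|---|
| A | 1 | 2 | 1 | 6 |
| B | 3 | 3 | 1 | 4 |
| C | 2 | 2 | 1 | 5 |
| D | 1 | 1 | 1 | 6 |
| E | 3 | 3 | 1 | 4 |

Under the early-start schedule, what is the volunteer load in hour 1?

At early start, hour 1 has: A, B, C, D, E.
Demand: 2 + 3 + 2 + 1 + 3 = 11.

11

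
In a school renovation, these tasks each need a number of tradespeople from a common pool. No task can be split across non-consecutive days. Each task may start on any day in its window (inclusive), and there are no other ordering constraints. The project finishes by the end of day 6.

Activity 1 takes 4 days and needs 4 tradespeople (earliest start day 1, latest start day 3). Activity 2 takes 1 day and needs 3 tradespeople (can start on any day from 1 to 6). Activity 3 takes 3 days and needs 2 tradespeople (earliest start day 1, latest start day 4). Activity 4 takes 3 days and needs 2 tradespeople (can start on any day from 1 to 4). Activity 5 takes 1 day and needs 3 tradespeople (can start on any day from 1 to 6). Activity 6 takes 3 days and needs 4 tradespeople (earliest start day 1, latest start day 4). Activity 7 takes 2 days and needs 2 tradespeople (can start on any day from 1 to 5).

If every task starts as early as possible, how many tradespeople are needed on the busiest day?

20

Early-start schedule: Activity 1@1, Activity 2@1, Activity 3@1, Activity 4@1, Activity 5@1, Activity 6@1, Activity 7@1.
Load per day: day 1: 20, day 2: 14, day 3: 12, day 4: 4, day 5: 0, day 6: 0.
Peak is 20.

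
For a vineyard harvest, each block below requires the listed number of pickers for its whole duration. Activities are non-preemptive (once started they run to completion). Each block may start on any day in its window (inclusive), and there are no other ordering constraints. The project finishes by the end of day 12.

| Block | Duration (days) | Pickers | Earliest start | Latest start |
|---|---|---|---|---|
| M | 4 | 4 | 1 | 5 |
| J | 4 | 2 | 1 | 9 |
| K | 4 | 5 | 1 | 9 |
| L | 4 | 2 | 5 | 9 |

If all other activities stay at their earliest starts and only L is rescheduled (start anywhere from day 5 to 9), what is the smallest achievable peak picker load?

11

L@5: d1:11  d2:11  d3:11  d4:11  d5:2  d6:2  d7:2  d8:2  d9:0  d10:0  d11:0  d12:0 → peak 11
L@6: d1:11  d2:11  d3:11  d4:11  d5:0  d6:2  d7:2  d8:2  d9:2  d10:0  d11:0  d12:0 → peak 11
L@7: d1:11  d2:11  d3:11  d4:11  d5:0  d6:0  d7:2  d8:2  d9:2  d10:2  d11:0  d12:0 → peak 11
L@8: d1:11  d2:11  d3:11  d4:11  d5:0  d6:0  d7:0  d8:2  d9:2  d10:2  d11:2  d12:0 → peak 11
L@9: d1:11  d2:11  d3:11  d4:11  d5:0  d6:0  d7:0  d8:0  d9:2  d10:2  d11:2  d12:2 → peak 11
Best is L@5, peak 11.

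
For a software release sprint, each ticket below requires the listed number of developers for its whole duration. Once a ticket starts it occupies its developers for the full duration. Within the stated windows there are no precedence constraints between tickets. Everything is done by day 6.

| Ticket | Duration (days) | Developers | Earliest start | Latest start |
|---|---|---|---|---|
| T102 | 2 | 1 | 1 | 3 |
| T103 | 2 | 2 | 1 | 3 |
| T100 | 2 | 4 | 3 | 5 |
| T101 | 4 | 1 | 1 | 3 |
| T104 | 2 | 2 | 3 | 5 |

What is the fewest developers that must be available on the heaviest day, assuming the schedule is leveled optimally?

Early-start (T102@1, T103@1, T100@3, T101@1, T104@3) gives peak 7: d1:4  d2:4  d3:7  d4:7  d5:0  d6:0.
Shift T100→5.
Schedule T102@1, T103@1, T100@5, T101@1, T104@3: d1:4  d2:4  d3:3  d4:3  d5:4  d6:4 — peak 4.
Total developer-days = 22 over 6 days ⇒ peak ≥ ⌈22/6⌉ = 4, so 4 is optimal.

4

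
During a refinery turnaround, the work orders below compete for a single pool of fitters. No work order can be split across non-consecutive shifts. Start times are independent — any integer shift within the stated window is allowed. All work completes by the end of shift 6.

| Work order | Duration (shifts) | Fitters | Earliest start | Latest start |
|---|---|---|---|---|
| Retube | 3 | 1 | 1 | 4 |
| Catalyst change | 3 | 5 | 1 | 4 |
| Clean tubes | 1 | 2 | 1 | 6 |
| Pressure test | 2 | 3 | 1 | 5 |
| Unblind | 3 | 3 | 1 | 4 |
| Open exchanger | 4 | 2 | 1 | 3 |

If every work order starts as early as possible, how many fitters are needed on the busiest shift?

Early-start schedule: Retube@1, Catalyst change@1, Clean tubes@1, Pressure test@1, Unblind@1, Open exchanger@1.
Load per shift: shift 1: 16, shift 2: 14, shift 3: 11, shift 4: 2, shift 5: 0, shift 6: 0.
Peak is 16.

16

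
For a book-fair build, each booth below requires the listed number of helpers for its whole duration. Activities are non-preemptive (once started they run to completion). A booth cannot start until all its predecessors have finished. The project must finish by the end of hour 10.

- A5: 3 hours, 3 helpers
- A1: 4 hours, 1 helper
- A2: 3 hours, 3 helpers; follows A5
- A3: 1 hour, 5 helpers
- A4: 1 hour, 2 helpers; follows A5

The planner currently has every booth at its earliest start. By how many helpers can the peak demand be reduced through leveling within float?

4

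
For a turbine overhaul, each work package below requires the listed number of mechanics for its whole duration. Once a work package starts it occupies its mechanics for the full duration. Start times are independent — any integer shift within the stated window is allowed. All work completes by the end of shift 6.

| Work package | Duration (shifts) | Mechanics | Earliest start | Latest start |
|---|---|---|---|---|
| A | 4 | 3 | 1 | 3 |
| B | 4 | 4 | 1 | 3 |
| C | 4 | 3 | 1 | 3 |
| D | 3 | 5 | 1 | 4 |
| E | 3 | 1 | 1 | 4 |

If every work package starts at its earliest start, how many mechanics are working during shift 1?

At early start, shift 1 has: A, B, C, D, E.
Demand: 3 + 4 + 3 + 5 + 1 = 16.

16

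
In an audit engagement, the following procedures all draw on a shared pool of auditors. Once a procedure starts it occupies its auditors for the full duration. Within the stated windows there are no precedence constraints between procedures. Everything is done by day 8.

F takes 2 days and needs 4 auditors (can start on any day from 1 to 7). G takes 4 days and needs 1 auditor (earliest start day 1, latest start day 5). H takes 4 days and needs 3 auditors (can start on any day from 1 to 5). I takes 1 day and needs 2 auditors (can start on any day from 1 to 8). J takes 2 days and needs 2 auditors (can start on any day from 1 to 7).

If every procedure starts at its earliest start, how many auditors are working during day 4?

At early start, day 4 has: G, H.
Demand: 1 + 3 = 4.

4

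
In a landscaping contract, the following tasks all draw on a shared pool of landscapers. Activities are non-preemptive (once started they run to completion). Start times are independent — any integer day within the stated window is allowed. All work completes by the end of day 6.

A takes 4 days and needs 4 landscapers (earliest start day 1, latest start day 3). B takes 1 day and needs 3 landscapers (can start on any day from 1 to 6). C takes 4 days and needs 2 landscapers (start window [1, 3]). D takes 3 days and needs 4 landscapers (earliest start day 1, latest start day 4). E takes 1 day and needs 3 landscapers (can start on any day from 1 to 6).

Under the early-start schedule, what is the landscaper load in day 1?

16

At early start, day 1 has: A, B, C, D, E.
Demand: 4 + 3 + 2 + 4 + 3 = 16.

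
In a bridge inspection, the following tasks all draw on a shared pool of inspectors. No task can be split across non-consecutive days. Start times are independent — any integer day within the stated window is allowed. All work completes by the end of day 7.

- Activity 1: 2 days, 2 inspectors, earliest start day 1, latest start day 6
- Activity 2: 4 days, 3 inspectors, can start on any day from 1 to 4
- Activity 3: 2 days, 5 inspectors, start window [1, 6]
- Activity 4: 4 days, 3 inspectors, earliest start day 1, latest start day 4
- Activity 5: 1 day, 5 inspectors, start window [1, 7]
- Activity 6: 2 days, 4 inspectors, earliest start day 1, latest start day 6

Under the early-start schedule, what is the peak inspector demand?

Early-start schedule: Activity 1@1, Activity 2@1, Activity 3@1, Activity 4@1, Activity 5@1, Activity 6@1.
Load per day: day 1: 22, day 2: 17, day 3: 6, day 4: 6, day 5: 0, day 6: 0, day 7: 0.
Peak is 22.

22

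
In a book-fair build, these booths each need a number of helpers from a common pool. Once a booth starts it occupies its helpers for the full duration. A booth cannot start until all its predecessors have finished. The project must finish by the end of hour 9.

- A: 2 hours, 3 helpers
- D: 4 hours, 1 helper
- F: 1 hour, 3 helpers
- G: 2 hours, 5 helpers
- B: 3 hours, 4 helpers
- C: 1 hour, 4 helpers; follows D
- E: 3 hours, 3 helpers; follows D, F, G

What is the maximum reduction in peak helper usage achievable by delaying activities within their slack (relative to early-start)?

9

Early-start peak: h1:16  h2:13  h3:5  h4:1  h5:7  h6:3  h7:3  h8:0  h9:0 ⇒ 16.
Leveled (A@1, D@1, F@1, G@3, B@5, C@8, E@5): h1:7  h2:4  h3:6  h4:6  h5:7  h6:7  h7:7  h8:4  h9:0 ⇒ 7.
Reduction 16 − 7 = 9.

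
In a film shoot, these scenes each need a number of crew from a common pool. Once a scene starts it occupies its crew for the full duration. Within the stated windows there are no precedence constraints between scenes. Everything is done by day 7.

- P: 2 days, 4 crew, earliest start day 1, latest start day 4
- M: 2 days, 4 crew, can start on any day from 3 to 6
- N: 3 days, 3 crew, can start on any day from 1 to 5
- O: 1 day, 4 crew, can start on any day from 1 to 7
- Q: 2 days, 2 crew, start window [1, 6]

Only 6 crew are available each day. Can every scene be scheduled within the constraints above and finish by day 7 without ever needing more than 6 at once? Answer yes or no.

The minimum achievable peak is 7; 6 < 7, so no feasible schedule stays within the cap.

no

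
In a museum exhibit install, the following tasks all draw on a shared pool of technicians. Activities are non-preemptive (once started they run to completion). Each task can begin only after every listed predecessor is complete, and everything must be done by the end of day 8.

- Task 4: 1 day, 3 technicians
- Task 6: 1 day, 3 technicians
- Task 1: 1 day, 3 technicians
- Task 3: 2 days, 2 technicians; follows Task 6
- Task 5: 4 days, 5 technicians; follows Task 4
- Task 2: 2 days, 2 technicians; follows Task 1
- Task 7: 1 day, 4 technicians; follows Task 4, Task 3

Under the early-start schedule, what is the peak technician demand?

Early-start schedule: Task 4@1, Task 6@1, Task 1@1, Task 3@2, Task 5@2, Task 2@2, Task 7@4.
Load per day: day 1: 9, day 2: 9, day 3: 9, day 4: 9, day 5: 5, day 6: 0, day 7: 0, day 8: 0.
Peak is 9.

9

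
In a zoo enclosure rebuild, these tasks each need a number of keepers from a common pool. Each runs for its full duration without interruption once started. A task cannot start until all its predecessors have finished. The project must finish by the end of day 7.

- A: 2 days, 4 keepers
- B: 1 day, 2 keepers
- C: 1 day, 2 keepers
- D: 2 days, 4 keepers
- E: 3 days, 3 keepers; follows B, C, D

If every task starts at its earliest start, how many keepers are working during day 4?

3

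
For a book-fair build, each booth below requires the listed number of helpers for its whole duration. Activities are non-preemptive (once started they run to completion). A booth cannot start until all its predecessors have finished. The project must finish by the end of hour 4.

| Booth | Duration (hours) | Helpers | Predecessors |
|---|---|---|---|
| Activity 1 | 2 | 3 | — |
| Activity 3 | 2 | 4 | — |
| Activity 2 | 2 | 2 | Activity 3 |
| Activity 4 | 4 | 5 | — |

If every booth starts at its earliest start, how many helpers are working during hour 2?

12

At early start, hour 2 has: Activity 1, Activity 3, Activity 4.
Demand: 3 + 4 + 5 = 12.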